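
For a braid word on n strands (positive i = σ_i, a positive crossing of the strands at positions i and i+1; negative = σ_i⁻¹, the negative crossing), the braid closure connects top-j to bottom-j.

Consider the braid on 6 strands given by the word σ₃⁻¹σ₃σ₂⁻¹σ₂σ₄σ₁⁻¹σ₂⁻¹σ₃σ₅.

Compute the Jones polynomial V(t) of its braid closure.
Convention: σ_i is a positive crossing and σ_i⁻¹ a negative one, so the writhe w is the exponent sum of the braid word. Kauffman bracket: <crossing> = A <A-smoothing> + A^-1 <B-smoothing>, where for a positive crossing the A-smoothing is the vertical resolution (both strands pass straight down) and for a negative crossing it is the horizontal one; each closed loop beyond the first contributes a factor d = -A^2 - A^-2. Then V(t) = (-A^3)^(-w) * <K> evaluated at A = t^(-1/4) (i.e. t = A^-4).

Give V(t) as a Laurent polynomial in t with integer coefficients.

1

Derivation:
The presented braid s3^-1 s3 s2^-1 s2 s4 s1^-1 s2^-1 s3 s5 on 6 strands reduces by inverse Markov moves (closure unchanged at each step):
  Destabilize: the word has the form β·s5 where s5 occurs only as the final letter (β ∈ B_5); drop it and the last strand → 5 strands.
  Deconjugate: the word is γ·β·γ⁻¹ with γ = s3^-1 (prefix) and γ⁻¹ = s3 (suffix); strip both.
Reduced to β = s3 s2^-1 s2 s4 s1^-1 s2^-1 on 5 strands, 6 crossings.
Compute on β:
First cancel adjacent σ_i σ_i⁻¹ pairs (Reidemeister II — same braid, same closure): s3 s2^-1 s2 s4 s1^-1 s2^-1 → s3 s4 s1^-1 s2^-1.
Braid: s3 s4 s1^-1 s2^-1 on 5 strands, 4 crossings.
Writhe w = (#positive) - (#negative) = 2 - 2 = 0.
State-sum expansion of <K>. There are 2^4 = 16 states.
For each crossing: s=0 is the vertical smoothing, s=1 horizontal. Crossing k contributes A^(sign_k * (1 - 2*s_k)); loop factor d = -A^2 - A^-2.
  state 0000: A-exp=+0, loops=5, term = A^0 * d^4
  state 0001: A-exp=+2, loops=4, term = A^2 * d^3
  state 0010: A-exp=+2, loops=4, term = A^2 * d^3
  state 0011: A-exp=+4, loops=3, term = A^4 * d^2
  state 0100: A-exp=-2, loops=4, term = A^-2 * d^3
  state 0101: A-exp=+0, loops=3, term = A^0 * d^2
  state 0110: A-exp=+0, loops=3, term = A^0 * d^2
  state 0111: A-exp=+2, loops=2, term = A^2 * d^1
  state 1000: A-exp=-2, loops=4, term = A^-2 * d^3
  state 1001: A-exp=+0, loops=3, term = A^0 * d^2
  state 1010: A-exp=+0, loops=3, term = A^0 * d^2
  state 1011: A-exp=+2, loops=2, term = A^2 * d^1
  state 1100: A-exp=-4, loops=3, term = A^-4 * d^2
  state 1101: A-exp=-2, loops=2, term = A^-2 * d^1
  state 1110: A-exp=-2, loops=2, term = A^-2 * d^1
  state 1111: A-exp=+0, loops=1, term = A^0 * d^0
Collect the terms by A-exponent (count of states per loop number):
Powers of d = -A^2 - A^-2: d^2 = A^4 + 2 + A^-4; d^3 = -A^6 - 3*A^2 - 3*A^-2 - A^-6; d^4 = A^8 + 4*A^4 + 6 + 4*A^-4 + A^-8.
  A^4 * (d^2) = A^8 + 2*A^4 + 1
  A^2 * (2*d + 2*d^3) = -2*A^8 - 8*A^4 - 8 - 2*A^-4
  A^0 * (1 + 4*d^2 + d^4) = A^8 + 8*A^4 + 15 + 8*A^-4 + A^-8
  A^-2 * (2*d + 2*d^3) = -2*A^4 - 8 - 8*A^-4 - 2*A^-8
  A^-4 * (d^2) = 1 + 2*A^-4 + A^-8
Summing the groups: <K> = 1
Normalise by the writhe: (-A^3)^(-w) = (-A^3)^(0) = 1, so f(A) = 1 * <K> = 1.
Substitute A = t^(-1/4), i.e. A^e → t^(-e/4): V(t) = 1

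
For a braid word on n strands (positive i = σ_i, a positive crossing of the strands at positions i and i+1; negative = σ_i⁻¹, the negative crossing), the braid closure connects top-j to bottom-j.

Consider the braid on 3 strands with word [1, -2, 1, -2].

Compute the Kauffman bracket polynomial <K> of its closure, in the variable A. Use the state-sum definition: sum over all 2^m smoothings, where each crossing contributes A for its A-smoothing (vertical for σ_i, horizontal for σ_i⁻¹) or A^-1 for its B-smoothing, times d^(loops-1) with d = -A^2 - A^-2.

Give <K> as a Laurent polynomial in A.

A^8 - A^4 + 1 - A^-4 + A^-8

Derivation:
Braid: s1 s2^-1 s1 s2^-1 on 3 strands, 4 crossings.
Writhe w = (#positive) - (#negative) = 2 - 2 = 0.
Computing the Kauffman bracket via state sum. There are 2^4 = 16 states.
For each crossing: s=0 is the vertical smoothing, s=1 horizontal. Crossing k contributes A^(sign_k * (1 - 2*s_k)); loop factor d = -A^2 - A^-2.
  state 0000: A-exp=+0, loops=3, term = A^0 * d^2
  state 0001: A-exp=+2, loops=2, term = A^2 * d^1
  state 0010: A-exp=-2, loops=2, term = A^-2 * d^1
  state 0011: A-exp=+0, loops=1, term = A^0 * d^0
  state 0100: A-exp=+2, loops=2, term = A^2 * d^1
  state 0101: A-exp=+4, loops=3, term = A^4 * d^2
  state 0110: A-exp=+0, loops=1, term = A^0 * d^0
  state 0111: A-exp=+2, loops=2, term = A^2 * d^1
  state 1000: A-exp=-2, loops=2, term = A^-2 * d^1
  state 1001: A-exp=+0, loops=1, term = A^0 * d^0
  state 1010: A-exp=-4, loops=3, term = A^-4 * d^2
  state 1011: A-exp=-2, loops=2, term = A^-2 * d^1
  state 1100: A-exp=+0, loops=1, term = A^0 * d^0
  state 1101: A-exp=+2, loops=2, term = A^2 * d^1
  state 1110: A-exp=-2, loops=2, term = A^-2 * d^1
  state 1111: A-exp=+0, loops=1, term = A^0 * d^0
Collect the terms by A-exponent (count of states per loop number):
Powers of d = -A^2 - A^-2: d^2 = A^4 + 2 + A^-4.
  A^4 * (d^2) = A^8 + 2*A^4 + 1
  A^2 * (4*d) = -4*A^4 - 4
  A^0 * (5 + d^2) = A^4 + 7 + A^-4
  A^-2 * (4*d) = -4 - 4*A^-4
  A^-4 * (d^2) = 1 + 2*A^-4 + A^-8
Summing the groups: <K> = A^8 - A^4 + 1 - A^-4 + A^-8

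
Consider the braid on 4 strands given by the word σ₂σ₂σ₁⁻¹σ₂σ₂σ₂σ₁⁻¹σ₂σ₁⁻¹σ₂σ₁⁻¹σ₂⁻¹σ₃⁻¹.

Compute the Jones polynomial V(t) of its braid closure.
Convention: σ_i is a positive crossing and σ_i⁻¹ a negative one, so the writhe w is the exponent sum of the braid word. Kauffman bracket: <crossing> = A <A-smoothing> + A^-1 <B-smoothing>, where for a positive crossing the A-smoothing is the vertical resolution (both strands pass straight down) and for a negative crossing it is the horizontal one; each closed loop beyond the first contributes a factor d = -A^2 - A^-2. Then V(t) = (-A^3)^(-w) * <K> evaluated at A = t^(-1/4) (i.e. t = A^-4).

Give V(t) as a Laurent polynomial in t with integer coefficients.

The presented braid s2 s2 s1^-1 s2 s2 s2 s1^-1 s2 s1^-1 s2 s1^-1 s2^-1 s3^-1 on 4 strands reduces by inverse Markov moves (closure unchanged at each step):
  Destabilize: the word has the form β·s3^-1 where s3^-1 occurs only as the final letter (β ∈ B_3); drop it and the last strand → 3 strands.
  Deconjugate: the word is γ·β·γ⁻¹ with γ = s2 (prefix) and γ⁻¹ = s2^-1 (suffix); strip both.
Reduced to β = s2 s1^-1 s2 s2 s2 s1^-1 s2 s1^-1 s2 s1^-1 on 3 strands, 10 crossings.
Compute on β:
Braid: s2 s1^-1 s2 s2 s2 s1^-1 s2 s1^-1 s2 s1^-1 on 3 strands, 10 crossings.
Writhe w = (#positive) - (#negative) = 6 - 4 = 2.
Enumerate smoothing states for the bracket polynomial. There are 2^10 = 1024 states.
Smooth each crossing (0=||, 1=⌣⌢); contribution A^(Σ sign_k(1-2s_k)) * d^(L-1).
Tabulate the states by total A-exponent and number of loops L (A-exp: L × count):
  A^10: L=5 ×1
  A^8: L=4 ×10
  A^6: L=3 ×42, L=5 ×3
  A^4: L=2 ×90, L=4 ×29, L=6 ×1
  A^2: L=1 ×87, L=3 ×110, L=5 ×13
  A^0: L=2 ×179, L=4 ×71, L=6 ×2
  A^-2: L=3 ×187, L=5 ×23
  A^-4: L=4 ×117, L=6 ×3
  A^-6: L=5 ×45
  A^-8: L=6 ×10
  A^-10: L=7 ×1
Each group contributes A^e * Σ count * d^(L-1):
Powers of d = -A^2 - A^-2: d^2 = A^4 + 2 + A^-4; d^3 = -A^6 - 3*A^2 - 3*A^-2 - A^-6; d^4 = A^8 + 4*A^4 + 6 + 4*A^-4 + A^-8; d^5 = -A^10 - 5*A^6 - 10*A^2 - 10*A^-2 - 5*A^-6 - A^-10; d^6 = A^12 + 6*A^8 + 15*A^4 + 20 + 15*A^-4 + 6*A^-8 + A^-12.
  A^10 * (d^4) = A^18 + 4*A^14 + 6*A^10 + 4*A^6 + A^2
  A^8 * (10*d^3) = -10*A^14 - 30*A^10 - 30*A^6 - 10*A^2
  A^6 * (42*d^2 + 3*d^4) = 3*A^14 + 54*A^10 + 102*A^6 + 54*A^2 + 3*A^-2
  A^4 * (90*d + 29*d^3 + d^5) = -A^14 - 34*A^10 - 187*A^6 - 187*A^2 - 34*A^-2 - A^-6
  A^2 * (87 + 110*d^2 + 13*d^4) = 13*A^10 + 162*A^6 + 385*A^2 + 162*A^-2 + 13*A^-6
  A^0 * (179*d + 71*d^3 + 2*d^5) = -2*A^10 - 81*A^6 - 412*A^2 - 412*A^-2 - 81*A^-6 - 2*A^-10
  A^-2 * (187*d^2 + 23*d^4) = 23*A^6 + 279*A^2 + 512*A^-2 + 279*A^-6 + 23*A^-10
  A^-4 * (117*d^3 + 3*d^5) = -3*A^6 - 132*A^2 - 381*A^-2 - 381*A^-6 - 132*A^-10 - 3*A^-14
  A^-6 * (45*d^4) = 45*A^2 + 180*A^-2 + 270*A^-6 + 180*A^-10 + 45*A^-14
  A^-8 * (10*d^5) = -10*A^2 - 50*A^-2 - 100*A^-6 - 100*A^-10 - 50*A^-14 - 10*A^-18
  A^-10 * (d^6) = A^2 + 6*A^-2 + 15*A^-6 + 20*A^-10 + 15*A^-14 + 6*A^-18 + A^-22
Summing the groups: <K> = A^18 - 4*A^14 + 7*A^10 - 10*A^6 + 14*A^2 - 14*A^-2 + 14*A^-6 - 11*A^-10 + 7*A^-14 - 4*A^-18 + A^-22
Normalise by the writhe: (-A^3)^(-w) = (-A^3)^(-2) = A^-6, so f(A) = A^-6 * <K> = A^12 - 4*A^8 + 7*A^4 - 10 + 14*A^-4 - 14*A^-8 + 14*A^-12 - 11*A^-16 + 7*A^-20 - 4*A^-24 + A^-28.
Substitute A = t^(-1/4), i.e. A^e → t^(-e/4): V(t) = t^7 - 4*t^6 + 7*t^5 - 11*t^4 + 14*t^3 - 14*t^2 + 14*t - 10 + 7*t^-1 - 4*t^-2 + t^-3

Answer: t^7 - 4*t^6 + 7*t^5 - 11*t^4 + 14*t^3 - 14*t^2 + 14*t - 10 + 7*t^-1 - 4*t^-2 + t^-3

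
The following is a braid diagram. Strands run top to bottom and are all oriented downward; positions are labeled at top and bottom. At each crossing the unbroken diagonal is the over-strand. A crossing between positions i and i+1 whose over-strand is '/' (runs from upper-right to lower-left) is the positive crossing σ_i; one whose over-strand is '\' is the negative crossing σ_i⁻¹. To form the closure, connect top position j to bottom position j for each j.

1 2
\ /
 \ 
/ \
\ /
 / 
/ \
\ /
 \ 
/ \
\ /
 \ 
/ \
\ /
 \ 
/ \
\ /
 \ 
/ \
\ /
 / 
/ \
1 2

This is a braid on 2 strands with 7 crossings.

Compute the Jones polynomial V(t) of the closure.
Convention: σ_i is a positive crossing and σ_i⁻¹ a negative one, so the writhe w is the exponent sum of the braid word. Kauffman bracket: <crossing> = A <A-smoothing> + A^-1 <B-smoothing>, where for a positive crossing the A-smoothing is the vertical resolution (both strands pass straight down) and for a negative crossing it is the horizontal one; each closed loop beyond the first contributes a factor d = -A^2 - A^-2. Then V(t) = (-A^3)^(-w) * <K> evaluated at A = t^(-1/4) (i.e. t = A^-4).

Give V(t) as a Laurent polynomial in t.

t^-1 + t^-3 - t^-4

Derivation:
Reading the diagram top to bottom ('/'-over between positions i,i+1 = s_i, '\'-over = s_i^-1): braid word = s1^-1 s1 s1^-1 s1^-1 s1^-1 s1^-1 s1.
The presented braid s1^-1 s1 s1^-1 s1^-1 s1^-1 s1^-1 s1 on 2 strands reduces by inverse Markov moves (closure unchanged at each step):
  Deconjugate: the word is γ·β·γ⁻¹ with γ = s1^-1 s1 (prefix) and γ⁻¹ = s1^-1 s1 (suffix); strip both.
Reduced to β = s1^-1 s1^-1 s1^-1 on 2 strands, 3 crossings.
Compute on β:
Braid: s1^-1 s1^-1 s1^-1 on 2 strands, 3 crossings.
Writhe w = (#positive) - (#negative) = 0 - 3 = -3.
Enumerate smoothing states for the bracket polynomial. There are 2^3 = 8 states.
For each crossing: s=0 is the vertical smoothing, s=1 horizontal. Crossing k contributes A^(sign_k * (1 - 2*s_k)); loop factor d = -A^2 - A^-2.
  state 000: A-exp=-3, loops=2, term = A^-3 * d^1
  state 001: A-exp=-1, loops=1, term = A^-1 * d^0
  state 010: A-exp=-1, loops=1, term = A^-1 * d^0
  state 011: A-exp=+1, loops=2, term = A^1 * d^1
  state 100: A-exp=-1, loops=1, term = A^-1 * d^0
  state 101: A-exp=+1, loops=2, term = A^1 * d^1
  state 110: A-exp=+1, loops=2, term = A^1 * d^1
  state 111: A-exp=+3, loops=3, term = A^3 * d^2
Collect the terms by A-exponent (count of states per loop number):
Powers of d = -A^2 - A^-2: d^2 = A^4 + 2 + A^-4.
  A^3 * (d^2) = A^7 + 2*A^3 + A^-1
  A^1 * (3*d) = -3*A^3 - 3*A^-1
  A^-1 * (3) = 3*A^-1
  A^-3 * (d) = -A^-1 - A^-5
Summing the groups: <K> = A^7 - A^3 - A^-5
Normalise by the writhe: (-A^3)^(-w) = (-A^3)^(3) = -A^9, so f(A) = -A^9 * <K> = -A^16 + A^12 + A^4.
Substitute A = t^(-1/4), i.e. A^e → t^(-e/4): V(t) = t^-1 + t^-3 - t^-4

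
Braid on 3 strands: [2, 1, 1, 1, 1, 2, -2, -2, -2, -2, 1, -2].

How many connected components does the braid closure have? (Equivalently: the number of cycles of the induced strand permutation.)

1

Derivation:
Track the strand permutation on 3 strands, starting from identity.
  step 1: s2 swaps positions 2,3 -> [1 3 2]
  step 2: s1 swaps positions 1,2 -> [3 1 2]
  step 3: s1 swaps positions 1,2 -> [1 3 2]
  step 4: s1 swaps positions 1,2 -> [3 1 2]
  step 5: s1 swaps positions 1,2 -> [1 3 2]
  step 6: s2 swaps positions 2,3 -> [1 2 3]
  step 7: s2^-1 swaps positions 2,3 -> [1 3 2]
  step 8: s2^-1 swaps positions 2,3 -> [1 2 3]
  step 9: s2^-1 swaps positions 2,3 -> [1 3 2]
  step 10: s2^-1 swaps positions 2,3 -> [1 2 3]
  step 11: s1 swaps positions 1,2 -> [2 1 3]
  step 12: s2^-1 swaps positions 2,3 -> [2 3 1]
Final permutation (position -> original strand): [2 3 1]
Closure components = cycle count of this permutation = 1.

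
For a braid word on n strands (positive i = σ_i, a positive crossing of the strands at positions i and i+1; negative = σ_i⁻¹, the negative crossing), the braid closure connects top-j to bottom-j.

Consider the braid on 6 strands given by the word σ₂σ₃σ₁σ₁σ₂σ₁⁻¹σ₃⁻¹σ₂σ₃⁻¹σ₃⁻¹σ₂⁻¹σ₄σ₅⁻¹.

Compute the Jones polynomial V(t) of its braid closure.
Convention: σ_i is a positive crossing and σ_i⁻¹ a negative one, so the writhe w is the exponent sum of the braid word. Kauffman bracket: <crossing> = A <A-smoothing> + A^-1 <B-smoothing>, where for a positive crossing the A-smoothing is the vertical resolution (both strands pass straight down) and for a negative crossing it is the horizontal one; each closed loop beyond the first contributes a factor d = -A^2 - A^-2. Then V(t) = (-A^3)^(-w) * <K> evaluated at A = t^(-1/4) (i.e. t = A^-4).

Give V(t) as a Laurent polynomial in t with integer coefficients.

The presented braid s2 s3 s1 s1 s2 s1^-1 s3^-1 s2 s3^-1 s3^-1 s2^-1 s4 s5^-1 on 6 strands reduces by inverse Markov moves (closure unchanged at each step):
  Destabilize: the word has the form β·s5^-1 where s5^-1 occurs only as the final letter (β ∈ B_5); drop it and the last strand → 5 strands.
  Destabilize: the word has the form β·s4 where s4 occurs only as the final letter (β ∈ B_4); drop it and the last strand → 4 strands.
  Deconjugate: the word is γ·β·γ⁻¹ with γ = s2 s3 (prefix) and γ⁻¹ = s3^-1 s2^-1 (suffix); strip both.
Reduced to β = s1 s1 s2 s1^-1 s3^-1 s2 s3^-1 on 4 strands, 7 crossings.
Compute on β:
Braid: s1 s1 s2 s1^-1 s3^-1 s2 s3^-1 on 4 strands, 7 crossings.
Writhe w = (#positive) - (#negative) = 4 - 3 = 1.
Computing the Kauffman bracket via state sum. There are 2^7 = 128 states.
Each crossing splits two ways (0=vertical, 1=horizontal). The state's weight is A^(#A-smoothings - #B-smoothings) * d^(loops - 1).
Tabulate the states by total A-exponent and number of loops L (A-exp: L × count):
  A^7: L=3 ×1
  A^5: L=2 ×4, L=4 ×3
  A^3: L=1 ×5, L=3 ×15, L=5 ×1
  A^1: L=2 ×27, L=4 ×8
  A^-1: L=1 ×14, L=3 ×20, L=5 ×1
  A^-3: L=2 ×17, L=4 ×4
  A^-5: L=3 ×7
  A^-7: L=4 ×1
Each group contributes A^e * Σ count * d^(L-1):
Powers of d = -A^2 - A^-2: d^2 = A^4 + 2 + A^-4; d^3 = -A^6 - 3*A^2 - 3*A^-2 - A^-6; d^4 = A^8 + 4*A^4 + 6 + 4*A^-4 + A^-8.
  A^7 * (d^2) = A^11 + 2*A^7 + A^3
  A^5 * (4*d + 3*d^3) = -3*A^11 - 13*A^7 - 13*A^3 - 3*A^-1
  A^3 * (5 + 15*d^2 + d^4) = A^11 + 19*A^7 + 41*A^3 + 19*A^-1 + A^-5
  A^1 * (27*d + 8*d^3) = -8*A^7 - 51*A^3 - 51*A^-1 - 8*A^-5
  A^-1 * (14 + 20*d^2 + d^4) = A^7 + 24*A^3 + 60*A^-1 + 24*A^-5 + A^-9
  A^-3 * (17*d + 4*d^3) = -4*A^3 - 29*A^-1 - 29*A^-5 - 4*A^-9
  A^-5 * (7*d^2) = 7*A^-1 + 14*A^-5 + 7*A^-9
  A^-7 * (d^3) = -A^-1 - 3*A^-5 - 3*A^-9 - A^-13
Summing the groups: <K> = -A^11 + A^7 - 2*A^3 + 2*A^-1 - A^-5 + A^-9 - A^-13
Normalise by the writhe: (-A^3)^(-w) = (-A^3)^(-1) = -A^-3, so f(A) = -A^-3 * <K> = A^8 - A^4 + 2 - 2*A^-4 + A^-8 - A^-12 + A^-16.
Substitute A = t^(-1/4), i.e. A^e → t^(-e/4): V(t) = t^4 - t^3 + t^2 - 2*t + 2 - t^-1 + t^-2

Answer: t^4 - t^3 + t^2 - 2*t + 2 - t^-1 + t^-2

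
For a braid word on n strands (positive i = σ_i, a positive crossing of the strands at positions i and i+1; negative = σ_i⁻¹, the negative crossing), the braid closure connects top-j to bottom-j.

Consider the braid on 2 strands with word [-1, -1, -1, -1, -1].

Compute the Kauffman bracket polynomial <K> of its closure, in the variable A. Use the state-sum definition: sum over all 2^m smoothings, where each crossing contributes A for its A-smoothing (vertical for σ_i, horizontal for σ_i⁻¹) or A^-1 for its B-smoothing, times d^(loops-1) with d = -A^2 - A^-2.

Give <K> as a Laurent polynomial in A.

A^13 - A^9 + A^5 - A - A^-7

Derivation:
Braid: s1^-1 s1^-1 s1^-1 s1^-1 s1^-1 on 2 strands, 5 crossings.
Writhe w = (#positive) - (#negative) = 0 - 5 = -5.
Computing the Kauffman bracket via state sum. There are 2^5 = 32 states.
Each crossing splits two ways (0=vertical, 1=horizontal). The state's weight is A^(#A-smoothings - #B-smoothings) * d^(loops - 1).
  state 00000: A-exp=-5, loops=2, term = A^-5 * d^1
  state 00001: A-exp=-3, loops=1, term = A^-3 * d^0
  state 00010: A-exp=-3, loops=1, term = A^-3 * d^0
  state 00011: A-exp=-1, loops=2, term = A^-1 * d^1
  state 00100: A-exp=-3, loops=1, term = A^-3 * d^0
  state 00101: A-exp=-1, loops=2, term = A^-1 * d^1
  state 00110: A-exp=-1, loops=2, term = A^-1 * d^1
  state 00111: A-exp=+1, loops=3, term = A^1 * d^2
  state 01000: A-exp=-3, loops=1, term = A^-3 * d^0
  state 01001: A-exp=-1, loops=2, term = A^-1 * d^1
  state 01010: A-exp=-1, loops=2, term = A^-1 * d^1
  state 01011: A-exp=+1, loops=3, term = A^1 * d^2
  state 01100: A-exp=-1, loops=2, term = A^-1 * d^1
  state 01101: A-exp=+1, loops=3, term = A^1 * d^2
  state 01110: A-exp=+1, loops=3, term = A^1 * d^2
  state 01111: A-exp=+3, loops=4, term = A^3 * d^3
  state 10000: A-exp=-3, loops=1, term = A^-3 * d^0
  state 10001: A-exp=-1, loops=2, term = A^-1 * d^1
  state 10010: A-exp=-1, loops=2, term = A^-1 * d^1
  state 10011: A-exp=+1, loops=3, term = A^1 * d^2
  state 10100: A-exp=-1, loops=2, term = A^-1 * d^1
  state 10101: A-exp=+1, loops=3, term = A^1 * d^2
  state 10110: A-exp=+1, loops=3, term = A^1 * d^2
  state 10111: A-exp=+3, loops=4, term = A^3 * d^3
  state 11000: A-exp=-1, loops=2, term = A^-1 * d^1
  state 11001: A-exp=+1, loops=3, term = A^1 * d^2
  state 11010: A-exp=+1, loops=3, term = A^1 * d^2
  state 11011: A-exp=+3, loops=4, term = A^3 * d^3
  state 11100: A-exp=+1, loops=3, term = A^1 * d^2
  state 11101: A-exp=+3, loops=4, term = A^3 * d^3
  state 11110: A-exp=+3, loops=4, term = A^3 * d^3
  state 11111: A-exp=+5, loops=5, term = A^5 * d^4
Collect the terms by A-exponent (count of states per loop number):
Powers of d = -A^2 - A^-2: d^2 = A^4 + 2 + A^-4; d^3 = -A^6 - 3*A^2 - 3*A^-2 - A^-6; d^4 = A^8 + 4*A^4 + 6 + 4*A^-4 + A^-8.
  A^5 * (d^4) = A^13 + 4*A^9 + 6*A^5 + 4*A + A^-3
  A^3 * (5*d^3) = -5*A^9 - 15*A^5 - 15*A - 5*A^-3
  A^1 * (10*d^2) = 10*A^5 + 20*A + 10*A^-3
  A^-1 * (10*d) = -10*A - 10*A^-3
  A^-3 * (5) = 5*A^-3
  A^-5 * (d) = -A^-3 - A^-7
Summing the groups: <K> = A^13 - A^9 + A^5 - A - A^-7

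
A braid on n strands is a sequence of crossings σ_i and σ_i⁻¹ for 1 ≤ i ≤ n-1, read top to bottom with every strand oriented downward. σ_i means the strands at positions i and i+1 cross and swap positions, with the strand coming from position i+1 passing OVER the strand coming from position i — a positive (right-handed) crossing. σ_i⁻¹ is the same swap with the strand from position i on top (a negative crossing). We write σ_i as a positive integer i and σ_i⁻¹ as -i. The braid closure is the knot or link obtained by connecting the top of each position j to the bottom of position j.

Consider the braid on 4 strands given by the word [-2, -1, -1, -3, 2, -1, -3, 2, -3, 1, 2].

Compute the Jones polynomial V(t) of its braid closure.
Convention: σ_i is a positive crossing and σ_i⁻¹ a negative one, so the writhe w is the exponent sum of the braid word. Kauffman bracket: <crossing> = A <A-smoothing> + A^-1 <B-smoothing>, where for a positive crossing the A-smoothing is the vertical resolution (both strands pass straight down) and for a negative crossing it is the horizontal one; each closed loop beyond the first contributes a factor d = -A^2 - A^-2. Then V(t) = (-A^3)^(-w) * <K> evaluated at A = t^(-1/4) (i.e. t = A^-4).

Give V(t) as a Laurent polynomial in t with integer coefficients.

t - 2 + 3*t^-1 - 3*t^-2 + 4*t^-3 - 3*t^-4 + 2*t^-5 - t^-6

Derivation:
The presented braid s2^-1 s1^-1 s1^-1 s3^-1 s2 s1^-1 s3^-1 s2 s3^-1 s1 s2 on 4 strands reduces by inverse Markov moves (closure unchanged at each step):
  Deconjugate: the word is γ·β·γ⁻¹ with γ = s2^-1 s1^-1 (prefix) and γ⁻¹ = s1 s2 (suffix); strip both.
Reduced to β = s1^-1 s3^-1 s2 s1^-1 s3^-1 s2 s3^-1 on 4 strands, 7 crossings.
Compute on β:
Braid: s1^-1 s3^-1 s2 s1^-1 s3^-1 s2 s3^-1 on 4 strands, 7 crossings.
Writhe w = (#positive) - (#negative) = 2 - 5 = -3.
Computing the Kauffman bracket via state sum. There are 2^7 = 128 states.
For each crossing: s=0 is the vertical smoothing, s=1 horizontal. Crossing k contributes A^(sign_k * (1 - 2*s_k)); loop factor d = -A^2 - A^-2.
Tabulate the states by total A-exponent and number of loops L (A-exp: L × count):
  A^7: L=5 ×1
  A^5: L=4 ×7
  A^3: L=3 ×20, L=5 ×1
  A^1: L=2 ×29, L=4 ×6
  A^-1: L=1 ×19, L=3 ×16
  A^-3: L=2 ×19, L=4 ×2
  A^-5: L=3 ×7
  A^-7: L=4 ×1
Each group contributes A^e * Σ count * d^(L-1):
Powers of d = -A^2 - A^-2: d^2 = A^4 + 2 + A^-4; d^3 = -A^6 - 3*A^2 - 3*A^-2 - A^-6; d^4 = A^8 + 4*A^4 + 6 + 4*A^-4 + A^-8.
  A^7 * (d^4) = A^15 + 4*A^11 + 6*A^7 + 4*A^3 + A^-1
  A^5 * (7*d^3) = -7*A^11 - 21*A^7 - 21*A^3 - 7*A^-1
  A^3 * (20*d^2 + d^4) = A^11 + 24*A^7 + 46*A^3 + 24*A^-1 + A^-5
  A^1 * (29*d + 6*d^3) = -6*A^7 - 47*A^3 - 47*A^-1 - 6*A^-5
  A^-1 * (19 + 16*d^2) = 16*A^3 + 51*A^-1 + 16*A^-5
  A^-3 * (19*d + 2*d^3) = -2*A^3 - 25*A^-1 - 25*A^-5 - 2*A^-9
  A^-5 * (7*d^2) = 7*A^-1 + 14*A^-5 + 7*A^-9
  A^-7 * (d^3) = -A^-1 - 3*A^-5 - 3*A^-9 - A^-13
Summing the groups: <K> = A^15 - 2*A^11 + 3*A^7 - 4*A^3 + 3*A^-1 - 3*A^-5 + 2*A^-9 - A^-13
Normalise by the writhe: (-A^3)^(-w) = (-A^3)^(3) = -A^9, so f(A) = -A^9 * <K> = -A^24 + 2*A^20 - 3*A^16 + 4*A^12 - 3*A^8 + 3*A^4 - 2 + A^-4.
Substitute A = t^(-1/4), i.e. A^e → t^(-e/4): V(t) = t - 2 + 3*t^-1 - 3*t^-2 + 4*t^-3 - 3*t^-4 + 2*t^-5 - t^-6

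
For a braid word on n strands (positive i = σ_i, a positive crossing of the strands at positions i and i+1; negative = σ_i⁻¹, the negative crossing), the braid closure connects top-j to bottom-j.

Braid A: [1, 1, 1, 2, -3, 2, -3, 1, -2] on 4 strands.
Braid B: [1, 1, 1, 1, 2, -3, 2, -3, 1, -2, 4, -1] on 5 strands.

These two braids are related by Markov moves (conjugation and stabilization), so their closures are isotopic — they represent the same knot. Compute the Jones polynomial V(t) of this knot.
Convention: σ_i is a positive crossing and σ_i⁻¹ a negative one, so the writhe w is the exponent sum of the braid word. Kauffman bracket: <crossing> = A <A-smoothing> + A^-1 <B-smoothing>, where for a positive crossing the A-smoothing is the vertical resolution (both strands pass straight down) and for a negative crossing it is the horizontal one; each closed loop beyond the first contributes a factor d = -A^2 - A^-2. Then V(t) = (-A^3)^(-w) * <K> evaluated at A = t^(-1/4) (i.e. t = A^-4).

Markov-equivalent braids have isotopic closures, hence identical knot invariants. Strip the Markov moves from each word to reach a common short braid β, then compute V(t) once on β.
Braid A: s1 s1 s1 s2 s3^-1 s2 s3^-1 s1 s2^-1 on 4 strands has no conjugating prefix/suffix or stabilization to strip; take β = s1 s1 s1 s2 s3^-1 s2 s3^-1 s1 s2^-1.
Braid B: s1 s1 s1 s1 s2 s3^-1 s2 s3^-1 s1 s2^-1 s4 s1^-1 on 5 strands reduces by inverse Markov moves (closure unchanged at each step):
  Deconjugate: the word is γ·β·γ⁻¹ with γ = s1 (prefix) and γ⁻¹ = s1^-1 (suffix); strip both.
  Destabilize: the word has the form β·s4 where s4 occurs only as the final letter (β ∈ B_4); drop it and the last strand → 4 strands.
Reduced to β = s1 s1 s1 s2 s3^-1 s2 s3^-1 s1 s2^-1 on 4 strands, 9 crossings.
Both give the same β = s1 s1 s1 s2 s3^-1 s2 s3^-1 s1 s2^-1 on 4 strands, so one state sum suffices:
Braid: s1 s1 s1 s2 s3^-1 s2 s3^-1 s1 s2^-1 on 4 strands, 9 crossings.
Writhe w = (#positive) - (#negative) = 6 - 3 = 3.
State-sum expansion of <K>. There are 2^9 = 512 states.
For each crossing: s=0 is the vertical smoothing, s=1 horizontal. Crossing k contributes A^(sign_k * (1 - 2*s_k)); loop factor d = -A^2 - A^-2.
Tabulate the states by total A-exponent and number of loops L (A-exp: L × count):
  A^9: L=3 ×1
  A^7: L=2 ×7, L=4 ×2
  A^5: L=1 ×12, L=3 ×24
  A^3: L=2 ×66, L=4 ×18
  A^1: L=1 ×35, L=3 ×84, L=5 ×7
  A^-1: L=2 ×73, L=4 ×52, L=6 ×1
  A^-3: L=3 ×68, L=5 ×16
  A^-5: L=4 ×34, L=6 ×2
  A^-7: L=5 ×9
  A^-9: L=6 ×1
Each group contributes A^e * Σ count * d^(L-1):
Powers of d = -A^2 - A^-2: d^2 = A^4 + 2 + A^-4; d^3 = -A^6 - 3*A^2 - 3*A^-2 - A^-6; d^4 = A^8 + 4*A^4 + 6 + 4*A^-4 + A^-8; d^5 = -A^10 - 5*A^6 - 10*A^2 - 10*A^-2 - 5*A^-6 - A^-10.
  A^9 * (d^2) = A^13 + 2*A^9 + A^5
  A^7 * (7*d + 2*d^3) = -2*A^13 - 13*A^9 - 13*A^5 - 2*A
  A^5 * (12 + 24*d^2) = 24*A^9 + 60*A^5 + 24*A
  A^3 * (66*d + 18*d^3) = -18*A^9 - 120*A^5 - 120*A - 18*A^-3
  A^1 * (35 + 84*d^2 + 7*d^4) = 7*A^9 + 112*A^5 + 245*A + 112*A^-3 + 7*A^-7
  A^-1 * (73*d + 52*d^3 + d^5) = -A^9 - 57*A^5 - 239*A - 239*A^-3 - 57*A^-7 - A^-11
  A^-3 * (68*d^2 + 16*d^4) = 16*A^5 + 132*A + 232*A^-3 + 132*A^-7 + 16*A^-11
  A^-5 * (34*d^3 + 2*d^5) = -2*A^5 - 44*A - 122*A^-3 - 122*A^-7 - 44*A^-11 - 2*A^-15
  A^-7 * (9*d^4) = 9*A + 36*A^-3 + 54*A^-7 + 36*A^-11 + 9*A^-15
  A^-9 * (d^5) = -A - 5*A^-3 - 10*A^-7 - 10*A^-11 - 5*A^-15 - A^-19
Summing the groups: <K> = -A^13 + A^9 - 3*A^5 + 4*A - 4*A^-3 + 4*A^-7 - 3*A^-11 + 2*A^-15 - A^-19
Normalise by the writhe: (-A^3)^(-w) = (-A^3)^(-3) = -A^-9, so f(A) = -A^-9 * <K> = A^4 - 1 + 3*A^-4 - 4*A^-8 + 4*A^-12 - 4*A^-16 + 3*A^-20 - 2*A^-24 + A^-28.
Substitute A = t^(-1/4), i.e. A^e → t^(-e/4): V(t) = t^7 - 2*t^6 + 3*t^5 - 4*t^4 + 4*t^3 - 4*t^2 + 3*t - 1 + t^-1

Answer: t^7 - 2*t^6 + 3*t^5 - 4*t^4 + 4*t^3 - 4*t^2 + 3*t - 1 + t^-1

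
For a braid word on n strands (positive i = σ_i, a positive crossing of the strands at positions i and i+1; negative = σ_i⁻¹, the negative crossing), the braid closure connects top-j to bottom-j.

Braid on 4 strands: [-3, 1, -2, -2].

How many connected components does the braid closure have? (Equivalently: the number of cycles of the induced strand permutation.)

2

Derivation:
Track the strand permutation on 4 strands, starting from identity.
  step 1: s3^-1 swaps positions 3,4 -> [1 2 4 3]
  step 2: s1 swaps positions 1,2 -> [2 1 4 3]
  step 3: s2^-1 swaps positions 2,3 -> [2 4 1 3]
  step 4: s2^-1 swaps positions 2,3 -> [2 1 4 3]
Final permutation (position -> original strand): [2 1 4 3]
Closure components = cycle count of this permutation = 2.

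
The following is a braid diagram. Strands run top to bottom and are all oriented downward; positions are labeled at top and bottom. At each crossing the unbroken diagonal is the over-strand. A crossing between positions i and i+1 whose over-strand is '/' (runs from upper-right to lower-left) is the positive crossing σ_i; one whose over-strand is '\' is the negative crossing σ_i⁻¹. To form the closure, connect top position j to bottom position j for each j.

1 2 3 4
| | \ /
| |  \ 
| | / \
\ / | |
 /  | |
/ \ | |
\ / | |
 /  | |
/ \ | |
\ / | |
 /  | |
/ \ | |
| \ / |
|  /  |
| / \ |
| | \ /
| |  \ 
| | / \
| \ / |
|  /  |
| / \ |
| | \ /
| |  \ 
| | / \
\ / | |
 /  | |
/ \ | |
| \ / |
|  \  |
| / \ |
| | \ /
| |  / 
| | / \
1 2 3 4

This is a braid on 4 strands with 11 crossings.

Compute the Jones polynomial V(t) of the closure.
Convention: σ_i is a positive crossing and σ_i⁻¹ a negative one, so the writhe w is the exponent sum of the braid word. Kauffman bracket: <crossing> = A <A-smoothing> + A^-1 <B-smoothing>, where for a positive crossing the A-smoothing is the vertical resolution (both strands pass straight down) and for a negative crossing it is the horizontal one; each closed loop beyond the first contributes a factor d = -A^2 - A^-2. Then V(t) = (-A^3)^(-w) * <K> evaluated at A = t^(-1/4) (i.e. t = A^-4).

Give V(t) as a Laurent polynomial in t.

t^7 - 2*t^6 + 3*t^5 - 4*t^4 + 4*t^3 - 4*t^2 + 3*t - 1 + t^-1

Derivation:
Reading the diagram top to bottom ('/'-over between positions i,i+1 = s_i, '\'-over = s_i^-1): braid word = s3^-1 s1 s1 s1 s2 s3^-1 s2 s3^-1 s1 s2^-1 s3.
The presented braid s3^-1 s1 s1 s1 s2 s3^-1 s2 s3^-1 s1 s2^-1 s3 on 4 strands reduces by inverse Markov moves (closure unchanged at each step):
  Deconjugate: the word is γ·β·γ⁻¹ with γ = s3^-1 (prefix) and γ⁻¹ = s3 (suffix); strip both.
Reduced to β = s1 s1 s1 s2 s3^-1 s2 s3^-1 s1 s2^-1 on 4 strands, 9 crossings.
Compute on β:
Braid: s1 s1 s1 s2 s3^-1 s2 s3^-1 s1 s2^-1 on 4 strands, 9 crossings.
Writhe w = (#positive) - (#negative) = 6 - 3 = 3.
State-sum expansion of <K>. There are 2^9 = 512 states.
Smooth each crossing (0=||, 1=⌣⌢); contribution A^(Σ sign_k(1-2s_k)) * d^(L-1).
Tabulate the states by total A-exponent and number of loops L (A-exp: L × count):
  A^9: L=3 ×1
  A^7: L=2 ×7, L=4 ×2
  A^5: L=1 ×12, L=3 ×24
  A^3: L=2 ×66, L=4 ×18
  A^1: L=1 ×35, L=3 ×84, L=5 ×7
  A^-1: L=2 ×73, L=4 ×52, L=6 ×1
  A^-3: L=3 ×68, L=5 ×16
  A^-5: L=4 ×34, L=6 ×2
  A^-7: L=5 ×9
  A^-9: L=6 ×1
Each group contributes A^e * Σ count * d^(L-1):
Powers of d = -A^2 - A^-2: d^2 = A^4 + 2 + A^-4; d^3 = -A^6 - 3*A^2 - 3*A^-2 - A^-6; d^4 = A^8 + 4*A^4 + 6 + 4*A^-4 + A^-8; d^5 = -A^10 - 5*A^6 - 10*A^2 - 10*A^-2 - 5*A^-6 - A^-10.
  A^9 * (d^2) = A^13 + 2*A^9 + A^5
  A^7 * (7*d + 2*d^3) = -2*A^13 - 13*A^9 - 13*A^5 - 2*A
  A^5 * (12 + 24*d^2) = 24*A^9 + 60*A^5 + 24*A
  A^3 * (66*d + 18*d^3) = -18*A^9 - 120*A^5 - 120*A - 18*A^-3
  A^1 * (35 + 84*d^2 + 7*d^4) = 7*A^9 + 112*A^5 + 245*A + 112*A^-3 + 7*A^-7
  A^-1 * (73*d + 52*d^3 + d^5) = -A^9 - 57*A^5 - 239*A - 239*A^-3 - 57*A^-7 - A^-11
  A^-3 * (68*d^2 + 16*d^4) = 16*A^5 + 132*A + 232*A^-3 + 132*A^-7 + 16*A^-11
  A^-5 * (34*d^3 + 2*d^5) = -2*A^5 - 44*A - 122*A^-3 - 122*A^-7 - 44*A^-11 - 2*A^-15
  A^-7 * (9*d^4) = 9*A + 36*A^-3 + 54*A^-7 + 36*A^-11 + 9*A^-15
  A^-9 * (d^5) = -A - 5*A^-3 - 10*A^-7 - 10*A^-11 - 5*A^-15 - A^-19
Summing the groups: <K> = -A^13 + A^9 - 3*A^5 + 4*A - 4*A^-3 + 4*A^-7 - 3*A^-11 + 2*A^-15 - A^-19
Normalise by the writhe: (-A^3)^(-w) = (-A^3)^(-3) = -A^-9, so f(A) = -A^-9 * <K> = A^4 - 1 + 3*A^-4 - 4*A^-8 + 4*A^-12 - 4*A^-16 + 3*A^-20 - 2*A^-24 + A^-28.
Substitute A = t^(-1/4), i.e. A^e → t^(-e/4): V(t) = t^7 - 2*t^6 + 3*t^5 - 4*t^4 + 4*t^3 - 4*t^2 + 3*t - 1 + t^-1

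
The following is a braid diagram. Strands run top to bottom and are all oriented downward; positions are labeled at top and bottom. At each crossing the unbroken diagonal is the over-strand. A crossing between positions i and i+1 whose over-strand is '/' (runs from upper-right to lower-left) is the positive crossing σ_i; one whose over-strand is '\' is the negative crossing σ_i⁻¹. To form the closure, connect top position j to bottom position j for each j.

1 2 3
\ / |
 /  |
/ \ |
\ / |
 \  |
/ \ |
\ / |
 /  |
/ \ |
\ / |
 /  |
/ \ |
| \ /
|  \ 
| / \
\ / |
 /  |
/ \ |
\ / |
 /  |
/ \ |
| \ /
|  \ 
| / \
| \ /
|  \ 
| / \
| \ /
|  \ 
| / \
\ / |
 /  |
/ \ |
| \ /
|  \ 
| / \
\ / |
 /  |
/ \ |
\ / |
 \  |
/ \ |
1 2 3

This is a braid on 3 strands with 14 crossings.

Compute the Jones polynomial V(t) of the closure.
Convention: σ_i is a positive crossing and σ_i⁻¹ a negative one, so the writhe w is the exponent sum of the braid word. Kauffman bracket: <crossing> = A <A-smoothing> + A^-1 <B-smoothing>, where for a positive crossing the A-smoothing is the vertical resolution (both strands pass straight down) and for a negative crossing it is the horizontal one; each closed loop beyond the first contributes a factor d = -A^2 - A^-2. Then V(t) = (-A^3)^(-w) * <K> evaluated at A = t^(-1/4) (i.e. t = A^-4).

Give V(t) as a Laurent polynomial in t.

Reading the diagram top to bottom ('/'-over between positions i,i+1 = s_i, '\'-over = s_i^-1): braid word = s1 s1^-1 s1 s1 s2^-1 s1 s1 s2^-1 s2^-1 s2^-1 s1 s2^-1 s1 s1^-1.
The presented braid s1 s1^-1 s1 s1 s2^-1 s1 s1 s2^-1 s2^-1 s2^-1 s1 s2^-1 s1 s1^-1 on 3 strands reduces by inverse Markov moves (closure unchanged at each step):
  Deconjugate: the word is γ·β·γ⁻¹ with γ = s1 s1^-1 (prefix) and γ⁻¹ = s1 s1^-1 (suffix); strip both.
Reduced to β = s1 s1 s2^-1 s1 s1 s2^-1 s2^-1 s2^-1 s1 s2^-1 on 3 strands, 10 crossings.
Compute on β:
Braid: s1 s1 s2^-1 s1 s1 s2^-1 s2^-1 s2^-1 s1 s2^-1 on 3 strands, 10 crossings.
Writhe w = (#positive) - (#negative) = 5 - 5 = 0.
State-sum expansion of <K>. There are 2^10 = 1024 states.
Smooth each crossing (0=||, 1=⌣⌢); contribution A^(Σ sign_k(1-2s_k)) * d^(L-1).
Tabulate the states by total A-exponent and number of loops L (A-exp: L × count):
  A^10: L=6 ×1
  A^8: L=5 ×10
  A^6: L=4 ×43, L=6 ×2
  A^4: L=3 ×98, L=5 ×22
  A^2: L=2 ×121, L=4 ×83, L=6 ×6
  A^0: L=1 ×73, L=3 ×140, L=5 ×38, L=7 ×1
  A^-2: L=2 ×121, L=4 ×79, L=6 ×10
  A^-4: L=3 ×95, L=5 ×24, L=7 ×1
  A^-6: L=4 ×42, L=6 ×3
  A^-8: L=5 ×10
  A^-10: L=6 ×1
Each group contributes A^e * Σ count * d^(L-1):
Powers of d = -A^2 - A^-2: d^2 = A^4 + 2 + A^-4; d^3 = -A^6 - 3*A^2 - 3*A^-2 - A^-6; d^4 = A^8 + 4*A^4 + 6 + 4*A^-4 + A^-8; d^5 = -A^10 - 5*A^6 - 10*A^2 - 10*A^-2 - 5*A^-6 - A^-10; d^6 = A^12 + 6*A^8 + 15*A^4 + 20 + 15*A^-4 + 6*A^-8 + A^-12.
  A^10 * (d^5) = -A^20 - 5*A^16 - 10*A^12 - 10*A^8 - 5*A^4 - 1
  A^8 * (10*d^4) = 10*A^16 + 40*A^12 + 60*A^8 + 40*A^4 + 10
  A^6 * (43*d^3 + 2*d^5) = -2*A^16 - 53*A^12 - 149*A^8 - 149*A^4 - 53 - 2*A^-4
  A^4 * (98*d^2 + 22*d^4) = 22*A^12 + 186*A^8 + 328*A^4 + 186 + 22*A^-4
  A^2 * (121*d + 83*d^3 + 6*d^5) = -6*A^12 - 113*A^8 - 430*A^4 - 430 - 113*A^-4 - 6*A^-8
  A^0 * (73 + 140*d^2 + 38*d^4 + d^6) = A^12 + 44*A^8 + 307*A^4 + 601 + 307*A^-4 + 44*A^-8 + A^-12
  A^-2 * (121*d + 79*d^3 + 10*d^5) = -10*A^8 - 129*A^4 - 458 - 458*A^-4 - 129*A^-8 - 10*A^-12
  A^-4 * (95*d^2 + 24*d^4 + d^6) = A^8 + 30*A^4 + 206 + 354*A^-4 + 206*A^-8 + 30*A^-12 + A^-16
  A^-6 * (42*d^3 + 3*d^5) = -3*A^4 - 57 - 156*A^-4 - 156*A^-8 - 57*A^-12 - 3*A^-16
  A^-8 * (10*d^4) = 10 + 40*A^-4 + 60*A^-8 + 40*A^-12 + 10*A^-16
  A^-10 * (d^5) = -1 - 5*A^-4 - 10*A^-8 - 10*A^-12 - 5*A^-16 - A^-20
Summing the groups: <K> = -A^20 + 3*A^16 - 6*A^12 + 9*A^8 - 11*A^4 + 13 - 11*A^-4 + 9*A^-8 - 6*A^-12 + 3*A^-16 - A^-20
Normalise by the writhe: (-A^3)^(-w) = (-A^3)^(0) = 1, so f(A) = 1 * <K> = -A^20 + 3*A^16 - 6*A^12 + 9*A^8 - 11*A^4 + 13 - 11*A^-4 + 9*A^-8 - 6*A^-12 + 3*A^-16 - A^-20.
Substitute A = t^(-1/4), i.e. A^e → t^(-e/4): V(t) = -t^5 + 3*t^4 - 6*t^3 + 9*t^2 - 11*t + 13 - 11*t^-1 + 9*t^-2 - 6*t^-3 + 3*t^-4 - t^-5

Answer: -t^5 + 3*t^4 - 6*t^3 + 9*t^2 - 11*t + 13 - 11*t^-1 + 9*t^-2 - 6*t^-3 + 3*t^-4 - t^-5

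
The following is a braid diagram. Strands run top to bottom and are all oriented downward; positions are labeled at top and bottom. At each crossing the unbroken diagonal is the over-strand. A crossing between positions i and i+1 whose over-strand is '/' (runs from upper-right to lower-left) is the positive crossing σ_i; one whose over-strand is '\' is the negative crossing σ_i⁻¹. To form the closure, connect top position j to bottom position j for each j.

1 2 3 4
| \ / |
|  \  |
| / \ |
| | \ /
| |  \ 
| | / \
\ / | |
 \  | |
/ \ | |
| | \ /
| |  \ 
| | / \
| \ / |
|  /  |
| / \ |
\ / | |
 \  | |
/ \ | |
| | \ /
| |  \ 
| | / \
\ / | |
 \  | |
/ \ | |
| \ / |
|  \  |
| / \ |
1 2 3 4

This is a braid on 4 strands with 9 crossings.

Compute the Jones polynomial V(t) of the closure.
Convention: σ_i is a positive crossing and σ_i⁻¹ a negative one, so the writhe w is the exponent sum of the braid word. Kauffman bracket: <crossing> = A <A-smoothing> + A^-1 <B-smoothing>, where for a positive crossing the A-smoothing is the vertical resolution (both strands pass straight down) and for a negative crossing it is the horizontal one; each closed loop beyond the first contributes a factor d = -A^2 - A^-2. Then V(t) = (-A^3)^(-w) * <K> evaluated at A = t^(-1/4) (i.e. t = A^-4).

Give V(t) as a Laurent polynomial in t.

Reading the diagram top to bottom ('/'-over between positions i,i+1 = s_i, '\'-over = s_i^-1): braid word = s2^-1 s3^-1 s1^-1 s3^-1 s2 s1^-1 s3^-1 s1^-1 s2^-1.
Braid: s2^-1 s3^-1 s1^-1 s3^-1 s2 s1^-1 s3^-1 s1^-1 s2^-1 on 4 strands, 9 crossings.
Writhe w = (#positive) - (#negative) = 1 - 8 = -7.
Computing the Kauffman bracket via state sum. There are 2^9 = 512 states.
Each crossing splits two ways (0=vertical, 1=horizontal). The state's weight is A^(#A-smoothings - #B-smoothings) * d^(loops - 1).
Tabulate the states by total A-exponent and number of loops L (A-exp: L × count):
  A^9: L=6 ×1
  A^7: L=5 ×9
  A^5: L=4 ×35, L=6 ×1
  A^3: L=3 ×74, L=5 ×10
  A^1: L=2 ×85, L=4 ×41
  A^-1: L=1 ×42, L=3 ×80, L=5 ×4
  A^-3: L=2 ×65, L=4 ×19
  A^-5: L=1 ×9, L=3 ×26, L=5 ×1
  A^-7: L=2 ×6, L=4 ×3
  A^-9: L=3 ×1
Each group contributes A^e * Σ count * d^(L-1):
Powers of d = -A^2 - A^-2: d^2 = A^4 + 2 + A^-4; d^3 = -A^6 - 3*A^2 - 3*A^-2 - A^-6; d^4 = A^8 + 4*A^4 + 6 + 4*A^-4 + A^-8; d^5 = -A^10 - 5*A^6 - 10*A^2 - 10*A^-2 - 5*A^-6 - A^-10.
  A^9 * (d^5) = -A^19 - 5*A^15 - 10*A^11 - 10*A^7 - 5*A^3 - A^-1
  A^7 * (9*d^4) = 9*A^15 + 36*A^11 + 54*A^7 + 36*A^3 + 9*A^-1
  A^5 * (35*d^3 + d^5) = -A^15 - 40*A^11 - 115*A^7 - 115*A^3 - 40*A^-1 - A^-5
  A^3 * (74*d^2 + 10*d^4) = 10*A^11 + 114*A^7 + 208*A^3 + 114*A^-1 + 10*A^-5
  A^1 * (85*d + 41*d^3) = -41*A^7 - 208*A^3 - 208*A^-1 - 41*A^-5
  A^-1 * (42 + 80*d^2 + 4*d^4) = 4*A^7 + 96*A^3 + 226*A^-1 + 96*A^-5 + 4*A^-9
  A^-3 * (65*d + 19*d^3) = -19*A^3 - 122*A^-1 - 122*A^-5 - 19*A^-9
  A^-5 * (9 + 26*d^2 + d^4) = A^3 + 30*A^-1 + 67*A^-5 + 30*A^-9 + A^-13
  A^-7 * (6*d + 3*d^3) = -3*A^-1 - 15*A^-5 - 15*A^-9 - 3*A^-13
  A^-9 * (d^2) = A^-5 + 2*A^-9 + A^-13
Summing the groups: <K> = -A^19 + 3*A^15 - 4*A^11 + 6*A^7 - 6*A^3 + 5*A^-1 - 5*A^-5 + 2*A^-9 - A^-13
Normalise by the writhe: (-A^3)^(-w) = (-A^3)^(7) = -A^21, so f(A) = -A^21 * <K> = A^40 - 3*A^36 + 4*A^32 - 6*A^28 + 6*A^24 - 5*A^20 + 5*A^16 - 2*A^12 + A^8.
Substitute A = t^(-1/4), i.e. A^e → t^(-e/4): V(t) = t^-2 - 2*t^-3 + 5*t^-4 - 5*t^-5 + 6*t^-6 - 6*t^-7 + 4*t^-8 - 3*t^-9 + t^-10

Answer: t^-2 - 2*t^-3 + 5*t^-4 - 5*t^-5 + 6*t^-6 - 6*t^-7 + 4*t^-8 - 3*t^-9 + t^-10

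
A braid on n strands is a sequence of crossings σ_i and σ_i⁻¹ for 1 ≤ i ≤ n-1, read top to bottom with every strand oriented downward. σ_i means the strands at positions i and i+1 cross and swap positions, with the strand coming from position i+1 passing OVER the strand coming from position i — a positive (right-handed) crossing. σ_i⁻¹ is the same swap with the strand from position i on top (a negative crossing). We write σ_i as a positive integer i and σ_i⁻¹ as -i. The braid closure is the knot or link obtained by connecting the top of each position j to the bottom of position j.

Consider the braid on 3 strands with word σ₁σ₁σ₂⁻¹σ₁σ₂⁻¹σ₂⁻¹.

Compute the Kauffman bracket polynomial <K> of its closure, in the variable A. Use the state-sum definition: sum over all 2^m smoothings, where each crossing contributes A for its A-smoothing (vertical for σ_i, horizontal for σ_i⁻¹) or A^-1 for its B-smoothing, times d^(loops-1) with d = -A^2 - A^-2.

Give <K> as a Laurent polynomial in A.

-A^12 + 2*A^8 - 2*A^4 + 3 - 2*A^-4 + 2*A^-8 - A^-12

Derivation:
Braid: s1 s1 s2^-1 s1 s2^-1 s2^-1 on 3 strands, 6 crossings.
Writhe w = (#positive) - (#negative) = 3 - 3 = 0.
State-sum expansion of <K>. There are 2^6 = 64 states.
Each crossing splits two ways (0=vertical, 1=horizontal). The state's weight is A^(#A-smoothings - #B-smoothings) * d^(loops - 1).
Tabulate the states by total A-exponent and number of loops L (A-exp: L × count):
  A^6: L=4 ×1
  A^4: L=3 ×6
  A^2: L=2 ×14, L=4 ×1
  A^0: L=1 ×13, L=3 ×7
  A^-2: L=2 ×14, L=4 ×1
  A^-4: L=3 ×6
  A^-6: L=4 ×1
Each group contributes A^e * Σ count * d^(L-1):
Powers of d = -A^2 - A^-2: d^2 = A^4 + 2 + A^-4; d^3 = -A^6 - 3*A^2 - 3*A^-2 - A^-6.
  A^6 * (d^3) = -A^12 - 3*A^8 - 3*A^4 - 1
  A^4 * (6*d^2) = 6*A^8 + 12*A^4 + 6
  A^2 * (14*d + d^3) = -A^8 - 17*A^4 - 17 - A^-4
  A^0 * (13 + 7*d^2) = 7*A^4 + 27 + 7*A^-4
  A^-2 * (14*d + d^3) = -A^4 - 17 - 17*A^-4 - A^-8
  A^-4 * (6*d^2) = 6 + 12*A^-4 + 6*A^-8
  A^-6 * (d^3) = -1 - 3*A^-4 - 3*A^-8 - A^-12
Summing the groups: <K> = -A^12 + 2*A^8 - 2*A^4 + 3 - 2*A^-4 + 2*A^-8 - A^-12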